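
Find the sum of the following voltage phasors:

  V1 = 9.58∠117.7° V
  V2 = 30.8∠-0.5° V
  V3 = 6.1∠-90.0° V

Step 1 — Convert each phasor to rectangular form:
  V1 = 9.58·(cos(117.7°) + j·sin(117.7°)) = -4.453 + j8.482 V
  V2 = 30.8·(cos(-0.5°) + j·sin(-0.5°)) = 30.8 - j0.2688 V
  V3 = 6.1·(cos(-90.0°) + j·sin(-90.0°)) = 0 - j6.1 V
Step 2 — Sum components: V_total = 26.35 + j2.113 V.
Step 3 — Convert to polar: |V_total| = 26.43 V, ∠V_total = 4.6°.

V_total = 26.43∠4.6° V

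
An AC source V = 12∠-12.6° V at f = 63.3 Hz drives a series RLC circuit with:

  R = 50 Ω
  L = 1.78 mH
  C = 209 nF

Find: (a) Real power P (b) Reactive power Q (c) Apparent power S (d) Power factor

Step 1 — Angular frequency: ω = 2π·f = 2π·63.3 = 397.7 rad/s.
Step 2 — Component impedances:
  R: Z = R = 50 Ω
  L: Z = jωL = j·397.7·0.00178 = 0 + j0.708 Ω
  C: Z = 1/(jωC) = -j/(ω·C) = 0 - j1.203e+04 Ω
Step 3 — Series combination: Z_total = R + L + C = 50 - j1.203e+04 Ω = 1.203e+04∠-89.8° Ω.
Step 4 — Source phasor: V = 12∠-12.6° V = 11.71 - j2.618 V.
Step 5 — Current: I = V / Z = 0.0002217 + j0.0009726 A = 0.0009975∠77.2° A.
Step 6 — Complex power: S = V·I* = 4.975e-05 - j0.01197 VA.
Step 7 — Real power: P = Re(S) = 4.975e-05 W.
Step 8 — Reactive power: Q = Im(S) = -0.01197 VAR.
Step 9 — Apparent power: |S| = 0.01197 VA.
Step 10 — Power factor: PF = P/|S| = 0.004156 (leading).

(a) P = 4.975e-05 W  (b) Q = -0.01197 VAR  (c) S = 0.01197 VA  (d) PF = 0.004156 (leading)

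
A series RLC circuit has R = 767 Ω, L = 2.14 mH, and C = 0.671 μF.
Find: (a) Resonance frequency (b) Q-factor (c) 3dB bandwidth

Step 1 — Resonance: ω₀ = 1/√(LC) = 1/√(0.00214·6.71e-07) = 2.639e+04 rad/s.
Step 2 — f₀ = ω₀/(2π) = 4200 Hz.
Step 3 — Series Q: Q = ω₀L/R = 2.639e+04·0.00214/767 = 0.07363.
Step 4 — Bandwidth: Δω = ω₀/Q = 3.584e+05 rad/s; BW = Δω/(2π) = 5.704e+04 Hz.

(a) f₀ = 4200 Hz  (b) Q = 0.07363  (c) BW = 5.704e+04 Hz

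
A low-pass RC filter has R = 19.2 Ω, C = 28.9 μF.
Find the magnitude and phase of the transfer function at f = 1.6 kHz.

Step 1 — Angular frequency: ω = 2π·1600 = 1.005e+04 rad/s.
Step 2 — Transfer function: H(jω) = 1/(1 + jωRC).
Step 3 — Denominator: 1 + jωRC = 1 + j·1.005e+04·19.2·2.89e-05 = 1 + j5.578.
Step 4 — H = 0.03114 - j0.1737.
Step 5 — Magnitude: |H| = 0.1765 (-15.1 dB); phase: φ = -79.8°.

|H| = 0.1765 (-15.1 dB), φ = -79.8°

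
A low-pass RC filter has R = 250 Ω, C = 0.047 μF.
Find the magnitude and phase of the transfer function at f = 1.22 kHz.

Step 1 — Angular frequency: ω = 2π·1220 = 7665 rad/s.
Step 2 — Transfer function: H(jω) = 1/(1 + jωRC).
Step 3 — Denominator: 1 + jωRC = 1 + j·7665·250·4.7e-08 = 1 + j0.09007.
Step 4 — H = 0.992 - j0.08934.
Step 5 — Magnitude: |H| = 0.996 (-0.0 dB); phase: φ = -5.1°.

|H| = 0.996 (-0.0 dB), φ = -5.1°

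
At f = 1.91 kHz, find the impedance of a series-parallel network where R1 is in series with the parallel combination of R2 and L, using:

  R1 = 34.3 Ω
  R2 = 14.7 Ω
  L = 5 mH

Step 1 — Angular frequency: ω = 2π·f = 2π·1910 = 1.2e+04 rad/s.
Step 2 — Component impedances:
  R1: Z = R = 34.3 Ω
  R2: Z = R = 14.7 Ω
  L: Z = jωL = j·1.2e+04·0.005 = 0 + j60 Ω
Step 3 — Parallel branch: R2 || L = 1/(1/R2 + 1/L) = 13.87 + j3.397 Ω.
Step 4 — Series with R1: Z_total = R1 + (R2 || L) = 48.17 + j3.397 Ω = 48.29∠4.0° Ω.

Z = 48.17 + j3.397 Ω = 48.29∠4.0° Ω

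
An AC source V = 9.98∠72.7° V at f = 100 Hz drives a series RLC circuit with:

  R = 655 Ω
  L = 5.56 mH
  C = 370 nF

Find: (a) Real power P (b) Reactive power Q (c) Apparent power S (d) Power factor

Step 1 — Angular frequency: ω = 2π·f = 2π·100 = 628.3 rad/s.
Step 2 — Component impedances:
  R: Z = R = 655 Ω
  L: Z = jωL = j·628.3·0.00556 = 0 + j3.493 Ω
  C: Z = 1/(jωC) = -j/(ω·C) = 0 - j4301 Ω
Step 3 — Series combination: Z_total = R + L + C = 655 - j4298 Ω = 4348∠-81.3° Ω.
Step 4 — Source phasor: V = 9.98∠72.7° V = 2.968 + j9.529 V.
Step 5 — Current: I = V / Z = -0.002064 + j0.001005 A = 0.002296∠154.0° A.
Step 6 — Complex power: S = V·I* = 0.003451 - j0.02265 VA.
Step 7 — Real power: P = Re(S) = 0.003451 W.
Step 8 — Reactive power: Q = Im(S) = -0.02265 VAR.
Step 9 — Apparent power: |S| = 0.02291 VA.
Step 10 — Power factor: PF = P/|S| = 0.1507 (leading).

(a) P = 0.003451 W  (b) Q = -0.02265 VAR  (c) S = 0.02291 VA  (d) PF = 0.1507 (leading)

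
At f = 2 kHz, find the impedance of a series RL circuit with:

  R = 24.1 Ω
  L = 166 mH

Step 1 — Angular frequency: ω = 2π·f = 2π·2000 = 1.257e+04 rad/s.
Step 2 — Component impedances:
  R: Z = R = 24.1 Ω
  L: Z = jωL = j·1.257e+04·0.166 = 0 + j2086 Ω
Step 3 — Series combination: Z_total = R + L = 24.1 + j2086 Ω = 2086∠89.3° Ω.

Z = 24.1 + j2086 Ω = 2086∠89.3° Ω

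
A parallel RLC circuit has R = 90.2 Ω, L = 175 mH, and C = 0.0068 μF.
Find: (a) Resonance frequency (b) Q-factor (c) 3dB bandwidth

Step 1 — Resonance: ω₀ = 1/√(LC) = 1/√(0.175·6.8e-09) = 2.899e+04 rad/s.
Step 2 — f₀ = ω₀/(2π) = 4614 Hz.
Step 3 — Parallel Q: Q = R/(ω₀L) = 90.2/(2.899e+04·0.175) = 0.01778.
Step 4 — Bandwidth: Δω = ω₀/Q = 1.63e+06 rad/s; BW = Δω/(2π) = 2.595e+05 Hz.

(a) f₀ = 4614 Hz  (b) Q = 0.01778  (c) BW = 2.595e+05 Hz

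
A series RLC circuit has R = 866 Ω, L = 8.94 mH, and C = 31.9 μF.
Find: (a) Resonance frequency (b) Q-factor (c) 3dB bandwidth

Step 1 — Resonance condition Im(Z)=0 gives ω₀ = 1/√(LC).
Step 2 — ω₀ = 1/√(0.00894·3.19e-05) = 1873 rad/s.
Step 3 — f₀ = ω₀/(2π) = 298 Hz.
Step 4 — Series Q: Q = ω₀L/R = 1873·0.00894/866 = 0.01933.
Step 5 — 3dB bandwidth: Δω = ω₀/Q = 9.687e+04 rad/s; BW = Δω/(2π) = 1.542e+04 Hz.

(a) f₀ = 298 Hz  (b) Q = 0.01933  (c) BW = 1.542e+04 Hz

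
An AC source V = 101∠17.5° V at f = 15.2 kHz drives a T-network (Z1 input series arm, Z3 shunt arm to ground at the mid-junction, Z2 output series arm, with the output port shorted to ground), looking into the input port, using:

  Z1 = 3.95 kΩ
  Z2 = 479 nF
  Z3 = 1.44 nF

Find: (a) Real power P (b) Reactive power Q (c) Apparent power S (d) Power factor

Step 1 — Angular frequency: ω = 2π·f = 2π·1.52e+04 = 9.55e+04 rad/s.
Step 2 — Component impedances:
  Z1: Z = R = 3950 Ω
  Z2: Z = 1/(jωC) = -j/(ω·C) = 0 - j21.86 Ω
  Z3: Z = 1/(jωC) = -j/(ω·C) = 0 - j7271 Ω
Step 3 — With the output port shorted to ground, the output series arm Z2 runs from the junction to ground; the shunt arm Z3 also runs from the junction to ground. They appear in parallel: Z3 || Z2 = 0 - j21.79 Ω.
Step 4 — Series with input arm Z1: Z_in = Z1 + (Z3 || Z2) = 3950 - j21.79 Ω = 3950∠-0.3° Ω.
Step 5 — Source phasor: V = 101∠17.5° V = 96.33 + j30.37 V.
Step 6 — Current: I = V / Z = 0.02434 + j0.007823 A = 0.02557∠17.8° A.
Step 7 — Complex power: S = V·I* = 2.582 - j0.01425 VA.
Step 8 — Real power: P = Re(S) = 2.582 W.
Step 9 — Reactive power: Q = Im(S) = -0.01425 VAR.
Step 10 — Apparent power: |S| = 2.582 VA.
Step 11 — Power factor: PF = P/|S| = 1 (leading).

(a) P = 2.582 W  (b) Q = -0.01425 VAR  (c) S = 2.582 VA  (d) PF = 1 (leading)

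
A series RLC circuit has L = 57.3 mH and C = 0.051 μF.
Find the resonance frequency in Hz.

Step 1 — Resonance condition Im(Z)=0 gives ω₀ = 1/√(LC).
Step 2 — ω₀ = 1/√(0.0573·5.1e-08) = 1.85e+04 rad/s.
Step 3 — f₀ = ω₀/(2π) = 2944 Hz.

f₀ = 2944 Hz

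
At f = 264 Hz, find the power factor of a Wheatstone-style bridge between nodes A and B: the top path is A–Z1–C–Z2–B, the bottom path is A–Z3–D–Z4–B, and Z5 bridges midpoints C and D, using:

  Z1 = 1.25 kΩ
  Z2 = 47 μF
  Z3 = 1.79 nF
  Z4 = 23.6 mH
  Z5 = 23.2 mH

Step 1 — Angular frequency: ω = 2π·f = 2π·264 = 1659 rad/s.
Step 2 — Component impedances:
  Z1: Z = R = 1250 Ω
  Z2: Z = 1/(jωC) = -j/(ω·C) = 0 - j12.83 Ω
  Z3: Z = 1/(jωC) = -j/(ω·C) = 0 - j3.368e+05 Ω
  Z4: Z = jωL = j·1659·0.0236 = 0 + j39.15 Ω
  Z5: Z = jωL = j·1659·0.0232 = 0 + j38.48 Ω
Step 3 — Bridge requires nodal analysis (the Z5 bridge couples midpoints C and D, so the two paths cannot be reduced to a simple series/parallel combination). Setting node B to ground and injecting 1 A at node A, the 3-node admittance system at A, C, D solves to V_A = Z_AB = 1250 - j20 Ω = 1250∠-0.9° Ω.
Step 4 — Power factor: PF = cos(φ) = Re(Z)/|Z| = 1249.93/1250.09 = 0.9999.
Step 5 — Type: Im(Z) = -20 ⇒ leading (phase φ = -0.9°).

PF = 0.9999 (leading, φ = -0.9°)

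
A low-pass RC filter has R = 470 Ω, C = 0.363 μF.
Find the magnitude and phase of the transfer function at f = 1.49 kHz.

Step 1 — Angular frequency: ω = 2π·1490 = 9362 rad/s.
Step 2 — Transfer function: H(jω) = 1/(1 + jωRC).
Step 3 — Denominator: 1 + jωRC = 1 + j·9362·470·3.63e-07 = 1 + j1.597.
Step 4 — H = 0.2816 - j0.4498.
Step 5 — Magnitude: |H| = 0.5307 (-5.5 dB); phase: φ = -58.0°.

|H| = 0.5307 (-5.5 dB), φ = -58.0°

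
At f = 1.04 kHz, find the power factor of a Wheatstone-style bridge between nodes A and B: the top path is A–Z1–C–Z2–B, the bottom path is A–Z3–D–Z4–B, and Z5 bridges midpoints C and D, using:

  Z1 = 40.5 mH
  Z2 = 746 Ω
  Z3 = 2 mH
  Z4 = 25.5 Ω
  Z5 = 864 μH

Step 1 — Angular frequency: ω = 2π·f = 2π·1040 = 6535 rad/s.
Step 2 — Component impedances:
  Z1: Z = jωL = j·6535·0.0405 = 0 + j264.6 Ω
  Z2: Z = R = 746 Ω
  Z3: Z = jωL = j·6535·0.002 = 0 + j13.07 Ω
  Z4: Z = R = 25.5 Ω
  Z5: Z = jωL = j·6535·0.000864 = 0 + j5.646 Ω
Step 3 — Bridge requires nodal analysis (the Z5 bridge couples midpoints C and D, so the two paths cannot be reduced to a simple series/parallel combination). Setting node B to ground and injecting 1 A at node A, the 3-node admittance system at A, C, D solves to V_A = Z_AB = 24.66 + j12.46 Ω = 27.62∠26.8° Ω.
Step 4 — Power factor: PF = cos(φ) = Re(Z)/|Z| = 24.657/27.624 = 0.8926.
Step 5 — Type: Im(Z) = 12.46 ⇒ lagging (phase φ = 26.8°).

PF = 0.8926 (lagging, φ = 26.8°)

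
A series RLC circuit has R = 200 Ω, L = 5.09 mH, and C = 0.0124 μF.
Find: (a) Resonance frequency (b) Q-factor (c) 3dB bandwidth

Step 1 — Resonance condition Im(Z)=0 gives ω₀ = 1/√(LC).
Step 2 — ω₀ = 1/√(0.00509·1.24e-08) = 1.259e+05 rad/s.
Step 3 — f₀ = ω₀/(2π) = 2.003e+04 Hz.
Step 4 — Series Q: Q = ω₀L/R = 1.259e+05·0.00509/200 = 3.203.
Step 5 — 3dB bandwidth: Δω = ω₀/Q = 3.929e+04 rad/s; BW = Δω/(2π) = 6254 Hz.

(a) f₀ = 2.003e+04 Hz  (b) Q = 3.203  (c) BW = 6254 Hz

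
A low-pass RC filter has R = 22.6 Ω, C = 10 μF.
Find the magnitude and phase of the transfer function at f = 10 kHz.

Step 1 — Angular frequency: ω = 2π·1e+04 = 6.283e+04 rad/s.
Step 2 — Transfer function: H(jω) = 1/(1 + jωRC).
Step 3 — Denominator: 1 + jωRC = 1 + j·6.283e+04·22.6·1e-05 = 1 + j14.2.
Step 4 — H = 0.004935 - j0.07008.
Step 5 — Magnitude: |H| = 0.07025 (-23.1 dB); phase: φ = -86.0°.

|H| = 0.07025 (-23.1 dB), φ = -86.0°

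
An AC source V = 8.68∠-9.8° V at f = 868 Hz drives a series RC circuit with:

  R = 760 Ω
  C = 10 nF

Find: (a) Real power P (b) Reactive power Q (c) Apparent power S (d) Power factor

Step 1 — Angular frequency: ω = 2π·f = 2π·868 = 5454 rad/s.
Step 2 — Component impedances:
  R: Z = R = 760 Ω
  C: Z = 1/(jωC) = -j/(ω·C) = 0 - j1.834e+04 Ω
Step 3 — Series combination: Z_total = R + C = 760 - j1.834e+04 Ω = 1.835e+04∠-87.6° Ω.
Step 4 — Source phasor: V = 8.68∠-9.8° V = 8.553 - j1.477 V.
Step 5 — Current: I = V / Z = 9.974e-05 + j0.0004623 A = 0.000473∠77.8° A.
Step 6 — Complex power: S = V·I* = 0.00017 - j0.004102 VA.
Step 7 — Real power: P = Re(S) = 0.00017 W.
Step 8 — Reactive power: Q = Im(S) = -0.004102 VAR.
Step 9 — Apparent power: |S| = 0.004106 VA.
Step 10 — Power factor: PF = P/|S| = 0.04141 (leading).

(a) P = 0.00017 W  (b) Q = -0.004102 VAR  (c) S = 0.004106 VA  (d) PF = 0.04141 (leading)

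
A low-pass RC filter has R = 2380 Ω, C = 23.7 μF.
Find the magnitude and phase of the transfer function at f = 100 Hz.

Step 1 — Angular frequency: ω = 2π·100 = 628.3 rad/s.
Step 2 — Transfer function: H(jω) = 1/(1 + jωRC).
Step 3 — Denominator: 1 + jωRC = 1 + j·628.3·2380·2.37e-05 = 1 + j35.44.
Step 4 — H = 0.0007955 - j0.02819.
Step 5 — Magnitude: |H| = 0.0282 (-31.0 dB); phase: φ = -88.4°.

|H| = 0.0282 (-31.0 dB), φ = -88.4°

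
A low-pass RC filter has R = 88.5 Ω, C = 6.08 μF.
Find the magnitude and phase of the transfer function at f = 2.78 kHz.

Step 1 — Angular frequency: ω = 2π·2780 = 1.747e+04 rad/s.
Step 2 — Transfer function: H(jω) = 1/(1 + jωRC).
Step 3 — Denominator: 1 + jωRC = 1 + j·1.747e+04·88.5·6.08e-06 = 1 + j9.399.
Step 4 — H = 0.01119 - j0.1052.
Step 5 — Magnitude: |H| = 0.1058 (-19.5 dB); phase: φ = -83.9°.

|H| = 0.1058 (-19.5 dB), φ = -83.9°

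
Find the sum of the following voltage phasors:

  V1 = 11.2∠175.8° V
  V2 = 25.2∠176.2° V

Step 1 — Convert each phasor to rectangular form:
  V1 = 11.2·(cos(175.8°) + j·sin(175.8°)) = -11.17 + j0.8203 V
  V2 = 25.2·(cos(176.2°) + j·sin(176.2°)) = -25.14 + j1.67 V
Step 2 — Sum components: V_total = -36.31 + j2.49 V.
Step 3 — Convert to polar: |V_total| = 36.4 V, ∠V_total = 176.1°.

V_total = 36.4∠176.1° V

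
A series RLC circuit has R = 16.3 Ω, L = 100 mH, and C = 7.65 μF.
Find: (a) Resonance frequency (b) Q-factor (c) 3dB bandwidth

Step 1 — Resonance: ω₀ = 1/√(LC) = 1/√(0.1·7.65e-06) = 1143 rad/s.
Step 2 — f₀ = ω₀/(2π) = 182 Hz.
Step 3 — Series Q: Q = ω₀L/R = 1143·0.1/16.3 = 7.014.
Step 4 — Bandwidth: Δω = ω₀/Q = 163 rad/s; BW = Δω/(2π) = 25.94 Hz.

(a) f₀ = 182 Hz  (b) Q = 7.014  (c) BW = 25.94 Hz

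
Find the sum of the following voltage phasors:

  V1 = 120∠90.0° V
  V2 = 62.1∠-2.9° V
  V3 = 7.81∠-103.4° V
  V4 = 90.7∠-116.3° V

Step 1 — Convert each phasor to rectangular form:
  V1 = 120·(cos(90.0°) + j·sin(90.0°)) = 0 + j120 V
  V2 = 62.1·(cos(-2.9°) + j·sin(-2.9°)) = 62.02 - j3.142 V
  V3 = 7.81·(cos(-103.4°) + j·sin(-103.4°)) = -1.81 - j7.597 V
  V4 = 90.7·(cos(-116.3°) + j·sin(-116.3°)) = -40.19 - j81.31 V
Step 2 — Sum components: V_total = 20.02 + j27.95 V.
Step 3 — Convert to polar: |V_total| = 34.38 V, ∠V_total = 54.4°.

V_total = 34.38∠54.4° V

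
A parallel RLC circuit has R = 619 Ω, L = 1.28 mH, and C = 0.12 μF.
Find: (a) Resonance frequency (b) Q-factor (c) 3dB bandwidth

Step 1 — Resonance: ω₀ = 1/√(LC) = 1/√(0.00128·1.2e-07) = 8.069e+04 rad/s.
Step 2 — f₀ = ω₀/(2π) = 1.284e+04 Hz.
Step 3 — Parallel Q: Q = R/(ω₀L) = 619/(8.069e+04·0.00128) = 5.993.
Step 4 — Bandwidth: Δω = ω₀/Q = 1.346e+04 rad/s; BW = Δω/(2π) = 2143 Hz.

(a) f₀ = 1.284e+04 Hz  (b) Q = 5.993  (c) BW = 2143 Hz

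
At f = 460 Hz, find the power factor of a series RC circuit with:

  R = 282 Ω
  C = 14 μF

Step 1 — Angular frequency: ω = 2π·f = 2π·460 = 2890 rad/s.
Step 2 — Component impedances:
  R: Z = R = 282 Ω
  C: Z = 1/(jωC) = -j/(ω·C) = 0 - j24.71 Ω
Step 3 — Series combination: Z_total = R + C = 282 - j24.71 Ω = 283.1∠-5.0° Ω.
Step 4 — Power factor: PF = cos(φ) = Re(Z)/|Z| = 282/283.08 = 0.9962.
Step 5 — Type: Im(Z) = -24.71 ⇒ leading (phase φ = -5.0°).

PF = 0.9962 (leading, φ = -5.0°)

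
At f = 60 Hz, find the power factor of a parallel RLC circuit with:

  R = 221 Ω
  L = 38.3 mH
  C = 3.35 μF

Step 1 — Angular frequency: ω = 2π·f = 2π·60 = 377 rad/s.
Step 2 — Component impedances:
  R: Z = R = 221 Ω
  L: Z = jωL = j·377·0.0383 = 0 + j14.44 Ω
  C: Z = 1/(jωC) = -j/(ω·C) = 0 - j791.8 Ω
Step 3 — Parallel combination: 1/Z_total = 1/R + 1/L + 1/C; Z_total = 0.9744 + j14.64 Ω = 14.67∠86.2° Ω.
Step 4 — Power factor: PF = cos(φ) = Re(Z)/|Z| = 0.97439/14.674 = 0.0664.
Step 5 — Type: Im(Z) = 14.64 ⇒ lagging (phase φ = 86.2°).

PF = 0.0664 (lagging, φ = 86.2°)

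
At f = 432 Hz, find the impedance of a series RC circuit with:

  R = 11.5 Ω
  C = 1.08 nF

Step 1 — Angular frequency: ω = 2π·f = 2π·432 = 2714 rad/s.
Step 2 — Component impedances:
  R: Z = R = 11.5 Ω
  C: Z = 1/(jωC) = -j/(ω·C) = 0 - j3.411e+05 Ω
Step 3 — Series combination: Z_total = R + C = 11.5 - j3.411e+05 Ω = 3.411e+05∠-90.0° Ω.

Z = 11.5 - j3.411e+05 Ω = 3.411e+05∠-90.0° Ω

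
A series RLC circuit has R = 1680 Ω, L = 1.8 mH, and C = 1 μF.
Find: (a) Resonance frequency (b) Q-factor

Step 1 — Resonance condition Im(Z)=0 gives ω₀ = 1/√(LC).
Step 2 — ω₀ = 1/√(0.0018·1e-06) = 2.357e+04 rad/s.
Step 3 — f₀ = ω₀/(2π) = 3751 Hz.
Step 4 — Series Q: Q = ω₀L/R = 2.357e+04·0.0018/1680 = 0.02525.

(a) f₀ = 3751 Hz  (b) Q = 0.02525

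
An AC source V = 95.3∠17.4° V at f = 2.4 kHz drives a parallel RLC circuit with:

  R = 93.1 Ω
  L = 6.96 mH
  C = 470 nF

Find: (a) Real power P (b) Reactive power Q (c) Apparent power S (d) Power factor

Step 1 — Angular frequency: ω = 2π·f = 2π·2400 = 1.508e+04 rad/s.
Step 2 — Component impedances:
  R: Z = R = 93.1 Ω
  L: Z = jωL = j·1.508e+04·0.00696 = 0 + j105 Ω
  C: Z = 1/(jωC) = -j/(ω·C) = 0 - j141.1 Ω
Step 3 — Parallel combination: 1/Z_total = 1/R + 1/L + 1/C; Z_total = 88.53 + j20.12 Ω = 90.79∠12.8° Ω.
Step 4 — Source phasor: V = 95.3∠17.4° V = 90.94 + j28.5 V.
Step 5 — Current: I = V / Z = 1.046 + j0.08417 A = 1.05∠4.6° A.
Step 6 — Complex power: S = V·I* = 97.55 + j22.17 VA.
Step 7 — Real power: P = Re(S) = 97.55 W.
Step 8 — Reactive power: Q = Im(S) = 22.17 VAR.
Step 9 — Apparent power: |S| = 100 VA.
Step 10 — Power factor: PF = P/|S| = 0.9751 (lagging).

(a) P = 97.55 W  (b) Q = 22.17 VAR  (c) S = 100 VA  (d) PF = 0.9751 (lagging)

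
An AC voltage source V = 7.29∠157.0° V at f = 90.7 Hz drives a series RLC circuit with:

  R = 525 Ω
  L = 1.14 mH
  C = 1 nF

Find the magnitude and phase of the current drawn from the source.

Step 1 — Angular frequency: ω = 2π·f = 2π·90.7 = 569.9 rad/s.
Step 2 — Component impedances:
  R: Z = R = 525 Ω
  L: Z = jωL = j·569.9·0.00114 = 0 + j0.6497 Ω
  C: Z = 1/(jωC) = -j/(ω·C) = 0 - j1.755e+06 Ω
Step 3 — Series combination: Z_total = R + L + C = 525 - j1.755e+06 Ω = 1.755e+06∠-90.0° Ω.
Step 4 — Source phasor: V = 7.29∠157.0° V = -6.71 + j2.848 V.
Step 5 — Ohm's law: I = V / Z_total = (-6.71 + j2.848) / (525 - j1.755e+06) = -1.624e-06 - j3.824e-06 A.
Step 6 — Convert to polar: |I| = 4.154e-06 A, ∠I = -113.0°.

I = 4.154e-06∠-113.0° A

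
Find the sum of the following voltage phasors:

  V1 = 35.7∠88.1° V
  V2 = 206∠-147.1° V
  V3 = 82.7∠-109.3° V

Step 1 — Convert each phasor to rectangular form:
  V1 = 35.7·(cos(88.1°) + j·sin(88.1°)) = 1.184 + j35.68 V
  V2 = 206·(cos(-147.1°) + j·sin(-147.1°)) = -173 - j111.9 V
  V3 = 82.7·(cos(-109.3°) + j·sin(-109.3°)) = -27.33 - j78.05 V
Step 2 — Sum components: V_total = -199.1 - j154.3 V.
Step 3 — Convert to polar: |V_total| = 251.9 V, ∠V_total = -142.2°.

V_total = 251.9∠-142.2° V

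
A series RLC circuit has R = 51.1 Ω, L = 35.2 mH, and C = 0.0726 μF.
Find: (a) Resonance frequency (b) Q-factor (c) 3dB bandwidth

Step 1 — Resonance: ω₀ = 1/√(LC) = 1/√(0.0352·7.26e-08) = 1.978e+04 rad/s.
Step 2 — f₀ = ω₀/(2π) = 3148 Hz.
Step 3 — Series Q: Q = ω₀L/R = 1.978e+04·0.0352/51.1 = 13.63.
Step 4 — Bandwidth: Δω = ω₀/Q = 1452 rad/s; BW = Δω/(2π) = 231 Hz.

(a) f₀ = 3148 Hz  (b) Q = 13.63  (c) BW = 231 Hz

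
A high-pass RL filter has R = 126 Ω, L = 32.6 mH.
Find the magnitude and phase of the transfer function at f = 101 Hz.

Step 1 — Angular frequency: ω = 2π·101 = 634.6 rad/s.
Step 2 — Transfer function: H(jω) = jωL/(R + jωL).
Step 3 — Numerator jωL = j·20.69; denominator R + jωL = 126 + j20.69.
Step 4 — H = 0.02625 + j0.1599.
Step 5 — Magnitude: |H| = 0.162 (-15.8 dB); phase: φ = 80.7°.

|H| = 0.162 (-15.8 dB), φ = 80.7°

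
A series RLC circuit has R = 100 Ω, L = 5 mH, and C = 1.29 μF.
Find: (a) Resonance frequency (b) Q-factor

Step 1 — Resonance condition Im(Z)=0 gives ω₀ = 1/√(LC).
Step 2 — ω₀ = 1/√(0.005·1.29e-06) = 1.245e+04 rad/s.
Step 3 — f₀ = ω₀/(2π) = 1982 Hz.
Step 4 — Series Q: Q = ω₀L/R = 1.245e+04·0.005/100 = 0.6226.

(a) f₀ = 1982 Hz  (b) Q = 0.6226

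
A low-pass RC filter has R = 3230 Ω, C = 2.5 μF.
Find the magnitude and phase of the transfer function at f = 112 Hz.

Step 1 — Angular frequency: ω = 2π·112 = 703.7 rad/s.
Step 2 — Transfer function: H(jω) = 1/(1 + jωRC).
Step 3 — Denominator: 1 + jωRC = 1 + j·703.7·3230·2.5e-06 = 1 + j5.683.
Step 4 — H = 0.03004 - j0.1707.
Step 5 — Magnitude: |H| = 0.1733 (-15.2 dB); phase: φ = -80.0°.

|H| = 0.1733 (-15.2 dB), φ = -80.0°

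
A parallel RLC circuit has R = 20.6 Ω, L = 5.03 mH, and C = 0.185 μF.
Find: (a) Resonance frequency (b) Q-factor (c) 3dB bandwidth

Step 1 — Resonance: ω₀ = 1/√(LC) = 1/√(0.00503·1.85e-07) = 3.278e+04 rad/s.
Step 2 — f₀ = ω₀/(2π) = 5217 Hz.
Step 3 — Parallel Q: Q = R/(ω₀L) = 20.6/(3.278e+04·0.00503) = 0.1249.
Step 4 — Bandwidth: Δω = ω₀/Q = 2.624e+05 rad/s; BW = Δω/(2π) = 4.176e+04 Hz.

(a) f₀ = 5217 Hz  (b) Q = 0.1249  (c) BW = 4.176e+04 Hz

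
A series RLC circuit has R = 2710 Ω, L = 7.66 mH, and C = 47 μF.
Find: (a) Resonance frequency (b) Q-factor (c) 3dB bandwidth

Step 1 — Resonance: ω₀ = 1/√(LC) = 1/√(0.00766·4.7e-05) = 1667 rad/s.
Step 2 — f₀ = ω₀/(2π) = 265.3 Hz.
Step 3 — Series Q: Q = ω₀L/R = 1667·0.00766/2710 = 0.004711.
Step 4 — Bandwidth: Δω = ω₀/Q = 3.538e+05 rad/s; BW = Δω/(2π) = 5.631e+04 Hz.

(a) f₀ = 265.3 Hz  (b) Q = 0.004711  (c) BW = 5.631e+04 Hz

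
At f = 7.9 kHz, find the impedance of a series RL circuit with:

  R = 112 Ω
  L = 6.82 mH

Step 1 — Angular frequency: ω = 2π·f = 2π·7900 = 4.964e+04 rad/s.
Step 2 — Component impedances:
  R: Z = R = 112 Ω
  L: Z = jωL = j·4.964e+04·0.00682 = 0 + j338.5 Ω
Step 3 — Series combination: Z_total = R + L = 112 + j338.5 Ω = 356.6∠71.7° Ω.

Z = 112 + j338.5 Ω = 356.6∠71.7° Ω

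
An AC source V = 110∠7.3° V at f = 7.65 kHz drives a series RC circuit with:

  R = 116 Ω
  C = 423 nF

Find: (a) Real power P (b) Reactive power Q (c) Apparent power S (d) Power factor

Step 1 — Angular frequency: ω = 2π·f = 2π·7650 = 4.807e+04 rad/s.
Step 2 — Component impedances:
  R: Z = R = 116 Ω
  C: Z = 1/(jωC) = -j/(ω·C) = 0 - j49.18 Ω
Step 3 — Series combination: Z_total = R + C = 116 - j49.18 Ω = 126∠-23.0° Ω.
Step 4 — Source phasor: V = 110∠7.3° V = 109.1 + j13.98 V.
Step 5 — Current: I = V / Z = 0.754 + j0.4402 A = 0.873∠30.3° A.
Step 6 — Complex power: S = V·I* = 88.42 - j37.49 VA.
Step 7 — Real power: P = Re(S) = 88.42 W.
Step 8 — Reactive power: Q = Im(S) = -37.49 VAR.
Step 9 — Apparent power: |S| = 96.03 VA.
Step 10 — Power factor: PF = P/|S| = 0.9207 (leading).

(a) P = 88.42 W  (b) Q = -37.49 VAR  (c) S = 96.03 VA  (d) PF = 0.9207 (leading)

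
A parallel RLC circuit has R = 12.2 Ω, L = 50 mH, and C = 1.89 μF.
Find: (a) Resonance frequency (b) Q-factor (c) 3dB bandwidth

Step 1 — Resonance: ω₀ = 1/√(LC) = 1/√(0.05·1.89e-06) = 3253 rad/s.
Step 2 — f₀ = ω₀/(2π) = 517.7 Hz.
Step 3 — Parallel Q: Q = R/(ω₀L) = 12.2/(3253·0.05) = 0.07501.
Step 4 — Bandwidth: Δω = ω₀/Q = 4.337e+04 rad/s; BW = Δω/(2π) = 6902 Hz.

(a) f₀ = 517.7 Hz  (b) Q = 0.07501  (c) BW = 6902 Hz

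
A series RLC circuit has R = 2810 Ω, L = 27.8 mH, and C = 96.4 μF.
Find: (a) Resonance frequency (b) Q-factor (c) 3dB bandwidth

Step 1 — Resonance condition Im(Z)=0 gives ω₀ = 1/√(LC).
Step 2 — ω₀ = 1/√(0.0278·9.64e-05) = 610.9 rad/s.
Step 3 — f₀ = ω₀/(2π) = 97.22 Hz.
Step 4 — Series Q: Q = ω₀L/R = 610.9·0.0278/2810 = 0.006043.
Step 5 — 3dB bandwidth: Δω = ω₀/Q = 1.011e+05 rad/s; BW = Δω/(2π) = 1.609e+04 Hz.

(a) f₀ = 97.22 Hz  (b) Q = 0.006043  (c) BW = 1.609e+04 Hz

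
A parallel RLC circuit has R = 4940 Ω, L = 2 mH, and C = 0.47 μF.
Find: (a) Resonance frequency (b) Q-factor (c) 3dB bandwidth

Step 1 — Resonance: ω₀ = 1/√(LC) = 1/√(0.002·4.7e-07) = 3.262e+04 rad/s.
Step 2 — f₀ = ω₀/(2π) = 5191 Hz.
Step 3 — Parallel Q: Q = R/(ω₀L) = 4940/(3.262e+04·0.002) = 75.73.
Step 4 — Bandwidth: Δω = ω₀/Q = 430.7 rad/s; BW = Δω/(2π) = 68.55 Hz.

(a) f₀ = 5191 Hz  (b) Q = 75.73  (c) BW = 68.55 Hz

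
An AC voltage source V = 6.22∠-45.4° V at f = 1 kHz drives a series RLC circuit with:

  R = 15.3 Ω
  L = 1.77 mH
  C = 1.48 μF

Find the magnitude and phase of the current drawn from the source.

Step 1 — Angular frequency: ω = 2π·f = 2π·1000 = 6283 rad/s.
Step 2 — Component impedances:
  R: Z = R = 15.3 Ω
  L: Z = jωL = j·6283·0.00177 = 0 + j11.12 Ω
  C: Z = 1/(jωC) = -j/(ω·C) = 0 - j107.5 Ω
Step 3 — Series combination: Z_total = R + L + C = 15.3 - j96.42 Ω = 97.62∠-81.0° Ω.
Step 4 — Source phasor: V = 6.22∠-45.4° V = 4.367 - j4.429 V.
Step 5 — Ohm's law: I = V / Z_total = (4.367 - j4.429) / (15.3 - j96.42) = 0.05182 + j0.03707 A.
Step 6 — Convert to polar: |I| = 0.06371 A, ∠I = 35.6°.

I = 0.06371∠35.6° A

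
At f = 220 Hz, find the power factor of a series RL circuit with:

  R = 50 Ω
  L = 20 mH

Step 1 — Angular frequency: ω = 2π·f = 2π·220 = 1382 rad/s.
Step 2 — Component impedances:
  R: Z = R = 50 Ω
  L: Z = jωL = j·1382·0.02 = 0 + j27.65 Ω
Step 3 — Series combination: Z_total = R + L = 50 + j27.65 Ω = 57.13∠28.9° Ω.
Step 4 — Power factor: PF = cos(φ) = Re(Z)/|Z| = 50/57.134 = 0.8751.
Step 5 — Type: Im(Z) = 27.65 ⇒ lagging (phase φ = 28.9°).

PF = 0.8751 (lagging, φ = 28.9°)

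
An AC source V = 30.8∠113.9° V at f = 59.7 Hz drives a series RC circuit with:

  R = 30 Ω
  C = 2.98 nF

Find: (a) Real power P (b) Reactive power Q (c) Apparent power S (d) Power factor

Step 1 — Angular frequency: ω = 2π·f = 2π·59.7 = 375.1 rad/s.
Step 2 — Component impedances:
  R: Z = R = 30 Ω
  C: Z = 1/(jωC) = -j/(ω·C) = 0 - j8.946e+05 Ω
Step 3 — Series combination: Z_total = R + C = 30 - j8.946e+05 Ω = 8.946e+05∠-90.0° Ω.
Step 4 — Source phasor: V = 30.8∠113.9° V = -12.48 + j28.16 V.
Step 5 — Current: I = V / Z = -3.148e-05 - j1.395e-05 A = 3.443e-05∠-156.1° A.
Step 6 — Complex power: S = V·I* = 3.556e-08 - j0.00106 VA.
Step 7 — Real power: P = Re(S) = 3.556e-08 W.
Step 8 — Reactive power: Q = Im(S) = -0.00106 VAR.
Step 9 — Apparent power: |S| = 0.00106 VA.
Step 10 — Power factor: PF = P/|S| = 3.353e-05 (leading).

(a) P = 3.556e-08 W  (b) Q = -0.00106 VAR  (c) S = 0.00106 VA  (d) PF = 3.353e-05 (leading)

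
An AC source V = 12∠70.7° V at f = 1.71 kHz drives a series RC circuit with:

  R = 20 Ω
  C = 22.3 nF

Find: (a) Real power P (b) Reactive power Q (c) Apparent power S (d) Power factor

Step 1 — Angular frequency: ω = 2π·f = 2π·1710 = 1.074e+04 rad/s.
Step 2 — Component impedances:
  R: Z = R = 20 Ω
  C: Z = 1/(jωC) = -j/(ω·C) = 0 - j4174 Ω
Step 3 — Series combination: Z_total = R + C = 20 - j4174 Ω = 4174∠-89.7° Ω.
Step 4 — Source phasor: V = 12∠70.7° V = 3.966 + j11.33 V.
Step 5 — Current: I = V / Z = -0.002709 + j0.0009633 A = 0.002875∠160.4° A.
Step 6 — Complex power: S = V·I* = 0.0001653 - j0.0345 VA.
Step 7 — Real power: P = Re(S) = 0.0001653 W.
Step 8 — Reactive power: Q = Im(S) = -0.0345 VAR.
Step 9 — Apparent power: |S| = 0.0345 VA.
Step 10 — Power factor: PF = P/|S| = 0.004792 (leading).

(a) P = 0.0001653 W  (b) Q = -0.0345 VAR  (c) S = 0.0345 VA  (d) PF = 0.004792 (leading)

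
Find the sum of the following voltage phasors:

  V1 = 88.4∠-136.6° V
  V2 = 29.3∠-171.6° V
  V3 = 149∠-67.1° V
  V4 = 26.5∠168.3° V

Step 1 — Convert each phasor to rectangular form:
  V1 = 88.4·(cos(-136.6°) + j·sin(-136.6°)) = -64.23 - j60.74 V
  V2 = 29.3·(cos(-171.6°) + j·sin(-171.6°)) = -28.99 - j4.28 V
  V3 = 149·(cos(-67.1°) + j·sin(-67.1°)) = 57.98 - j137.3 V
  V4 = 26.5·(cos(168.3°) + j·sin(168.3°)) = -25.95 + j5.374 V
Step 2 — Sum components: V_total = -61.18 - j196.9 V.
Step 3 — Convert to polar: |V_total| = 206.2 V, ∠V_total = -107.3°.

V_total = 206.2∠-107.3° V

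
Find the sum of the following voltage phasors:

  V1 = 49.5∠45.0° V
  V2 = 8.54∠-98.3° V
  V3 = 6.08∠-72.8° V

Step 1 — Convert each phasor to rectangular form:
  V1 = 49.5·(cos(45.0°) + j·sin(45.0°)) = 35 + j35 V
  V2 = 8.54·(cos(-98.3°) + j·sin(-98.3°)) = -1.233 - j8.451 V
  V3 = 6.08·(cos(-72.8°) + j·sin(-72.8°)) = 1.798 - j5.808 V
Step 2 — Sum components: V_total = 35.57 + j20.74 V.
Step 3 — Convert to polar: |V_total| = 41.17 V, ∠V_total = 30.3°.

V_total = 41.17∠30.3° V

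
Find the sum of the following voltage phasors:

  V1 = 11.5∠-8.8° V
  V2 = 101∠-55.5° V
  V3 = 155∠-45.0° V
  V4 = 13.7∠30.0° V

Step 1 — Convert each phasor to rectangular form:
  V1 = 11.5·(cos(-8.8°) + j·sin(-8.8°)) = 11.36 - j1.759 V
  V2 = 101·(cos(-55.5°) + j·sin(-55.5°)) = 57.21 - j83.24 V
  V3 = 155·(cos(-45.0°) + j·sin(-45.0°)) = 109.6 - j109.6 V
  V4 = 13.7·(cos(30.0°) + j·sin(30.0°)) = 11.86 + j6.85 V
Step 2 — Sum components: V_total = 190 - j187.7 V.
Step 3 — Convert to polar: |V_total| = 267.1 V, ∠V_total = -44.7°.

V_total = 267.1∠-44.7° V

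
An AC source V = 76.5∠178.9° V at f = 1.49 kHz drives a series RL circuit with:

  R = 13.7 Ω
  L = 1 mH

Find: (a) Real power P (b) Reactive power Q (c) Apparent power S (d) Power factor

Step 1 — Angular frequency: ω = 2π·f = 2π·1490 = 9362 rad/s.
Step 2 — Component impedances:
  R: Z = R = 13.7 Ω
  L: Z = jωL = j·9362·0.001 = 0 + j9.362 Ω
Step 3 — Series combination: Z_total = R + L = 13.7 + j9.362 Ω = 16.59∠34.3° Ω.
Step 4 — Source phasor: V = 76.5∠178.9° V = -76.49 + j1.469 V.
Step 5 — Current: I = V / Z = -3.756 + j2.674 A = 4.61∠144.6° A.
Step 6 — Complex power: S = V·I* = 291.2 + j199 VA.
Step 7 — Real power: P = Re(S) = 291.2 W.
Step 8 — Reactive power: Q = Im(S) = 199 VAR.
Step 9 — Apparent power: |S| = 352.7 VA.
Step 10 — Power factor: PF = P/|S| = 0.8256 (lagging).

(a) P = 291.2 W  (b) Q = 199 VAR  (c) S = 352.7 VA  (d) PF = 0.8256 (lagging)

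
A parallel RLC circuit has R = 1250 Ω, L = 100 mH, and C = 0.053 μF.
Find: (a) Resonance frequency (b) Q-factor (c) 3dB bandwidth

Step 1 — Resonance: ω₀ = 1/√(LC) = 1/√(0.1·5.3e-08) = 1.374e+04 rad/s.
Step 2 — f₀ = ω₀/(2π) = 2186 Hz.
Step 3 — Parallel Q: Q = R/(ω₀L) = 1250/(1.374e+04·0.1) = 0.91.
Step 4 — Bandwidth: Δω = ω₀/Q = 1.509e+04 rad/s; BW = Δω/(2π) = 2402 Hz.

(a) f₀ = 2186 Hz  (b) Q = 0.91  (c) BW = 2402 Hz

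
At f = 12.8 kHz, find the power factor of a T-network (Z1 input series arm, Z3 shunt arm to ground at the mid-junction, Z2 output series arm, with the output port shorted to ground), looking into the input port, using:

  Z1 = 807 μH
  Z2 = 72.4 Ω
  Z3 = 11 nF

Step 1 — Angular frequency: ω = 2π·f = 2π·1.28e+04 = 8.042e+04 rad/s.
Step 2 — Component impedances:
  Z1: Z = jωL = j·8.042e+04·0.000807 = 0 + j64.9 Ω
  Z2: Z = R = 72.4 Ω
  Z3: Z = 1/(jωC) = -j/(ω·C) = 0 - j1130 Ω
Step 3 — With the output port shorted to ground, the output series arm Z2 runs from the junction to ground; the shunt arm Z3 also runs from the junction to ground. They appear in parallel: Z3 || Z2 = 72.1 - j4.618 Ω.
Step 4 — Series with input arm Z1: Z_in = Z1 + (Z3 || Z2) = 72.1 + j60.28 Ω = 93.99∠39.9° Ω.
Step 5 — Power factor: PF = cos(φ) = Re(Z)/|Z| = 72.104/93.985 = 0.7672.
Step 6 — Type: Im(Z) = 60.28 ⇒ lagging (phase φ = 39.9°).

PF = 0.7672 (lagging, φ = 39.9°)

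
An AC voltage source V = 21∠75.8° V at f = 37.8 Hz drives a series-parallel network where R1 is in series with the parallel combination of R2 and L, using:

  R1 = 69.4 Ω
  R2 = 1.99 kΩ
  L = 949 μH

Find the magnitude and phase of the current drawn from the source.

Step 1 — Angular frequency: ω = 2π·f = 2π·37.8 = 237.5 rad/s.
Step 2 — Component impedances:
  R1: Z = R = 69.4 Ω
  R2: Z = R = 1990 Ω
  L: Z = jωL = j·237.5·0.000949 = 0 + j0.2254 Ω
Step 3 — Parallel branch: R2 || L = 1/(1/R2 + 1/L) = 2.553e-05 + j0.2254 Ω.
Step 4 — Series with R1: Z_total = R1 + (R2 || L) = 69.4 + j0.2254 Ω = 69.4∠0.2° Ω.
Step 5 — Source phasor: V = 21∠75.8° V = 5.151 + j20.36 V.
Step 6 — Ohm's law: I = V / Z_total = (5.151 + j20.36) / (69.4 + j0.2254) = 0.07518 + j0.2931 A.
Step 7 — Convert to polar: |I| = 0.3026 A, ∠I = 75.6°.

I = 0.3026∠75.6° A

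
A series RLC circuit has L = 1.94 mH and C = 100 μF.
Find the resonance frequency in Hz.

Step 1 — Resonance condition Im(Z)=0 gives ω₀ = 1/√(LC).
Step 2 — ω₀ = 1/√(0.00194·0.0001) = 2270 rad/s.
Step 3 — f₀ = ω₀/(2π) = 361.3 Hz.

f₀ = 361.3 Hz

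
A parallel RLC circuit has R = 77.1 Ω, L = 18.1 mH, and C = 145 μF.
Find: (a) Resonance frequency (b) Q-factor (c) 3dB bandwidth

Step 1 — Resonance: ω₀ = 1/√(LC) = 1/√(0.0181·0.000145) = 617.3 rad/s.
Step 2 — f₀ = ω₀/(2π) = 98.24 Hz.
Step 3 — Parallel Q: Q = R/(ω₀L) = 77.1/(617.3·0.0181) = 6.901.
Step 4 — Bandwidth: Δω = ω₀/Q = 89.45 rad/s; BW = Δω/(2π) = 14.24 Hz.

(a) f₀ = 98.24 Hz  (b) Q = 6.901  (c) BW = 14.24 Hz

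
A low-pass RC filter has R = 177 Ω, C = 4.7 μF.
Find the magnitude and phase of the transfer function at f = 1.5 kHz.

Step 1 — Angular frequency: ω = 2π·1500 = 9425 rad/s.
Step 2 — Transfer function: H(jω) = 1/(1 + jωRC).
Step 3 — Denominator: 1 + jωRC = 1 + j·9425·177·4.7e-06 = 1 + j7.84.
Step 4 — H = 0.01601 - j0.1255.
Step 5 — Magnitude: |H| = 0.1265 (-18.0 dB); phase: φ = -82.7°.

|H| = 0.1265 (-18.0 dB), φ = -82.7°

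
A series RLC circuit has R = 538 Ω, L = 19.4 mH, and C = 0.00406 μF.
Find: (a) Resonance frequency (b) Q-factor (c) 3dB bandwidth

Step 1 — Resonance condition Im(Z)=0 gives ω₀ = 1/√(LC).
Step 2 — ω₀ = 1/√(0.0194·4.06e-09) = 1.127e+05 rad/s.
Step 3 — f₀ = ω₀/(2π) = 1.793e+04 Hz.
Step 4 — Series Q: Q = ω₀L/R = 1.127e+05·0.0194/538 = 4.063.
Step 5 — 3dB bandwidth: Δω = ω₀/Q = 2.773e+04 rad/s; BW = Δω/(2π) = 4414 Hz.

(a) f₀ = 1.793e+04 Hz  (b) Q = 4.063  (c) BW = 4414 Hz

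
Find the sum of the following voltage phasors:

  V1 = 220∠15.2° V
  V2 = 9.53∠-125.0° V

Step 1 — Convert each phasor to rectangular form:
  V1 = 220·(cos(15.2°) + j·sin(15.2°)) = 212.3 + j57.68 V
  V2 = 9.53·(cos(-125.0°) + j·sin(-125.0°)) = -5.466 - j7.807 V
Step 2 — Sum components: V_total = 206.8 + j49.88 V.
Step 3 — Convert to polar: |V_total| = 212.8 V, ∠V_total = 13.6°.

V_total = 212.8∠13.6° V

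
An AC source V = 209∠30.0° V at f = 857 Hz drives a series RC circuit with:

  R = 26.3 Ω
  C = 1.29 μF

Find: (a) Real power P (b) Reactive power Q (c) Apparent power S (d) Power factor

Step 1 — Angular frequency: ω = 2π·f = 2π·857 = 5385 rad/s.
Step 2 — Component impedances:
  R: Z = R = 26.3 Ω
  C: Z = 1/(jωC) = -j/(ω·C) = 0 - j144 Ω
Step 3 — Series combination: Z_total = R + C = 26.3 - j144 Ω = 146.3∠-79.6° Ω.
Step 4 — Source phasor: V = 209∠30.0° V = 181 + j104.5 V.
Step 5 — Current: I = V / Z = -0.4802 + j1.345 A = 1.428∠109.6° A.
Step 6 — Complex power: S = V·I* = 53.64 - j293.6 VA.
Step 7 — Real power: P = Re(S) = 53.64 W.
Step 8 — Reactive power: Q = Im(S) = -293.6 VAR.
Step 9 — Apparent power: |S| = 298.5 VA.
Step 10 — Power factor: PF = P/|S| = 0.1797 (leading).

(a) P = 53.64 W  (b) Q = -293.6 VAR  (c) S = 298.5 VA  (d) PF = 0.1797 (leading)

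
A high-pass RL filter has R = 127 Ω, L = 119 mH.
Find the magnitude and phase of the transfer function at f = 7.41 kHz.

Step 1 — Angular frequency: ω = 2π·7410 = 4.656e+04 rad/s.
Step 2 — Transfer function: H(jω) = jωL/(R + jωL).
Step 3 — Numerator jωL = j·5540; denominator R + jωL = 127 + j5540.
Step 4 — H = 0.9995 + j0.02291.
Step 5 — Magnitude: |H| = 0.9997 (-0.0 dB); phase: φ = 1.3°.

|H| = 0.9997 (-0.0 dB), φ = 1.3°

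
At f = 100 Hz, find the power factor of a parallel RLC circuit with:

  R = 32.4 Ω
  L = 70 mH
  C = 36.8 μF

Step 1 — Angular frequency: ω = 2π·f = 2π·100 = 628.3 rad/s.
Step 2 — Component impedances:
  R: Z = R = 32.4 Ω
  L: Z = jωL = j·628.3·0.07 = 0 + j43.98 Ω
  C: Z = 1/(jωC) = -j/(ω·C) = 0 - j43.25 Ω
Step 3 — Parallel combination: 1/Z_total = 1/R + 1/L + 1/C; Z_total = 32.39 - j0.4048 Ω = 32.4∠-0.7° Ω.
Step 4 — Power factor: PF = cos(φ) = Re(Z)/|Z| = 32.395/32.397 = 0.9999.
Step 5 — Type: Im(Z) = -0.4048 ⇒ leading (phase φ = -0.7°).

PF = 0.9999 (leading, φ = -0.7°)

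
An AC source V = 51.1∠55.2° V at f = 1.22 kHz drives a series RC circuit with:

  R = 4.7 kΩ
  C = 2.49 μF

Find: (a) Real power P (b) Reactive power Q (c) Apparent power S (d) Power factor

Step 1 — Angular frequency: ω = 2π·f = 2π·1220 = 7665 rad/s.
Step 2 — Component impedances:
  R: Z = R = 4700 Ω
  C: Z = 1/(jωC) = -j/(ω·C) = 0 - j52.39 Ω
Step 3 — Series combination: Z_total = R + C = 4700 - j52.39 Ω = 4700∠-0.6° Ω.
Step 4 — Source phasor: V = 51.1∠55.2° V = 29.16 + j41.96 V.
Step 5 — Current: I = V / Z = 0.006105 + j0.008996 A = 0.01087∠55.8° A.
Step 6 — Complex power: S = V·I* = 0.5555 - j0.006192 VA.
Step 7 — Real power: P = Re(S) = 0.5555 W.
Step 8 — Reactive power: Q = Im(S) = -0.006192 VAR.
Step 9 — Apparent power: |S| = 0.5555 VA.
Step 10 — Power factor: PF = P/|S| = 0.9999 (leading).

(a) P = 0.5555 W  (b) Q = -0.006192 VAR  (c) S = 0.5555 VA  (d) PF = 0.9999 (leading)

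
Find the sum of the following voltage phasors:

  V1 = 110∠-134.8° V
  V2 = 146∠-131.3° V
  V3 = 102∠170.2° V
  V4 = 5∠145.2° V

Step 1 — Convert each phasor to rectangular form:
  V1 = 110·(cos(-134.8°) + j·sin(-134.8°)) = -77.51 - j78.05 V
  V2 = 146·(cos(-131.3°) + j·sin(-131.3°)) = -96.36 - j109.7 V
  V3 = 102·(cos(170.2°) + j·sin(170.2°)) = -100.5 + j17.36 V
  V4 = 5·(cos(145.2°) + j·sin(145.2°)) = -4.106 + j2.854 V
Step 2 — Sum components: V_total = -278.5 - j167.5 V.
Step 3 — Convert to polar: |V_total| = 325 V, ∠V_total = -149.0°.

V_total = 325∠-149.0° V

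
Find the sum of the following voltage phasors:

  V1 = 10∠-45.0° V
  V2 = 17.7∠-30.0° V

Step 1 — Convert each phasor to rectangular form:
  V1 = 10·(cos(-45.0°) + j·sin(-45.0°)) = 7.071 - j7.071 V
  V2 = 17.7·(cos(-30.0°) + j·sin(-30.0°)) = 15.33 - j8.85 V
Step 2 — Sum components: V_total = 22.4 - j15.92 V.
Step 3 — Convert to polar: |V_total| = 27.48 V, ∠V_total = -35.4°.

V_total = 27.48∠-35.4° V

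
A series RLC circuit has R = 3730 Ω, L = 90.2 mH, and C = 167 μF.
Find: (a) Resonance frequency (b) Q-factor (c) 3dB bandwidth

Step 1 — Resonance: ω₀ = 1/√(LC) = 1/√(0.0902·0.000167) = 257.7 rad/s.
Step 2 — f₀ = ω₀/(2π) = 41.01 Hz.
Step 3 — Series Q: Q = ω₀L/R = 257.7·0.0902/3730 = 0.006231.
Step 4 — Bandwidth: Δω = ω₀/Q = 4.135e+04 rad/s; BW = Δω/(2π) = 6581 Hz.

(a) f₀ = 41.01 Hz  (b) Q = 0.006231  (c) BW = 6581 Hz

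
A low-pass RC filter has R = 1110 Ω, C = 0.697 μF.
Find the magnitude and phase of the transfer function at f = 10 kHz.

Step 1 — Angular frequency: ω = 2π·1e+04 = 6.283e+04 rad/s.
Step 2 — Transfer function: H(jω) = 1/(1 + jωRC).
Step 3 — Denominator: 1 + jωRC = 1 + j·6.283e+04·1110·6.97e-07 = 1 + j48.61.
Step 4 — H = 0.000423 - j0.02056.
Step 5 — Magnitude: |H| = 0.02057 (-33.7 dB); phase: φ = -88.8°.

|H| = 0.02057 (-33.7 dB), φ = -88.8°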